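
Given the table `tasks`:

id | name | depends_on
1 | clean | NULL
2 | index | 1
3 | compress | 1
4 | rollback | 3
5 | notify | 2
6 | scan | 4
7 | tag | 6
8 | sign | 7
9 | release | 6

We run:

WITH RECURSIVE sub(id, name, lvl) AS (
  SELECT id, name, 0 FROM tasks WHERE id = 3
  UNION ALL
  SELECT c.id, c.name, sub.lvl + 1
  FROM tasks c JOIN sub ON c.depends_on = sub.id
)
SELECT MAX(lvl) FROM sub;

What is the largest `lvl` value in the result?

4

Base: id=3 (compress) at lvl 0.
Iteration 1: rows with depends_on in {3} -> rollback (id 4, lvl 1).
Iteration 2: rows with depends_on in {4} -> scan (id 6, lvl 2).
Iteration 3: rows with depends_on in {6} -> tag (id 7, lvl 3), release (id 9, lvl 3).
Iteration 4: rows with depends_on in {7,9} -> sign (id 8, lvl 4).
Iteration 5: no rows with depends_on in {8}; recursion stops.
lvl values: 0, 1, 2, 3, 3, 4; the maximum is 4.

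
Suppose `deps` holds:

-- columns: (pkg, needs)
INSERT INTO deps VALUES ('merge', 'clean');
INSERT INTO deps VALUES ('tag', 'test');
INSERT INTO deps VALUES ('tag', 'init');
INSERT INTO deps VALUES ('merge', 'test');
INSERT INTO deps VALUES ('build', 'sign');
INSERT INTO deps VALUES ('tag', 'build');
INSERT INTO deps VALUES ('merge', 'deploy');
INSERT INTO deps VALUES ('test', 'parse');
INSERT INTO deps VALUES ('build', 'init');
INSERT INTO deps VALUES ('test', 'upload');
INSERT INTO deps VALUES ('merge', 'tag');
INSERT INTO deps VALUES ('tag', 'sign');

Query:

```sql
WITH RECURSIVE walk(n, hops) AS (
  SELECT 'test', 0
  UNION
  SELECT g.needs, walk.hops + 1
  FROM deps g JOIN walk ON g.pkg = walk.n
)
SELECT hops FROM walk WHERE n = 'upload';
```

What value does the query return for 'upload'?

Base: (test, hops=0).
Iteration 1: edges from {test} -> (parse, hops=1), (upload, hops=1).
Iteration 2: no outgoing edges from {parse,upload}; recursion stops.

1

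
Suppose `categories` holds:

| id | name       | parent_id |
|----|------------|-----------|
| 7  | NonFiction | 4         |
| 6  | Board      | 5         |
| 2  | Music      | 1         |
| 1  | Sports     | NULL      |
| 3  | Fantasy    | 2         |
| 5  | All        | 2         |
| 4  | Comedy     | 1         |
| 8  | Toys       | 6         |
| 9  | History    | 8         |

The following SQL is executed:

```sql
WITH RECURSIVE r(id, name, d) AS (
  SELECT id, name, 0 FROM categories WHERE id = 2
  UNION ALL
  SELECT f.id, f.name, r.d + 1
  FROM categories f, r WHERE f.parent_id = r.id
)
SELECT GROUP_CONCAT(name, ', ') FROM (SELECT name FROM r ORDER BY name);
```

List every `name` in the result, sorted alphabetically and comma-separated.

Base: id=2 (Music) at d 0.
Iteration 1: rows with parent_id in {2} -> Fantasy (id 3, d 1), All (id 5, d 1).
Iteration 2: rows with parent_id in {3,5} -> Board (id 6, d 2).
Iteration 3: rows with parent_id in {6} -> Toys (id 8, d 3).
Iteration 4: rows with parent_id in {8} -> History (id 9, d 4).
Iteration 5: no rows with parent_id in {9}; recursion stops.

All, Board, Fantasy, History, Music, Toys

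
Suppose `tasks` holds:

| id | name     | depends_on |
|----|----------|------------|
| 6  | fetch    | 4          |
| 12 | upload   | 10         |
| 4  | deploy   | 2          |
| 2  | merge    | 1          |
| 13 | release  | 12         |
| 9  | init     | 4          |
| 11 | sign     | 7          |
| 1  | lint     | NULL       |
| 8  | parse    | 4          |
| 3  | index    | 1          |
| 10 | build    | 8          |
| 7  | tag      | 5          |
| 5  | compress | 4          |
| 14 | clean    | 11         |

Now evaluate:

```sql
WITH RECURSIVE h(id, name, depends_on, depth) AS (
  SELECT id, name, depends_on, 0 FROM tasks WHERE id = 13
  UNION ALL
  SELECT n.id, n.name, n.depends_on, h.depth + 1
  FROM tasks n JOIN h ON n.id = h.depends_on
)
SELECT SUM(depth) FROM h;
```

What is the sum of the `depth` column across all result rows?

Base: id=13 (release), depends_on=12, depth 0.
Iteration 1: join on id=12 -> upload (id 12, depends_on=10, depth 1).
Iteration 2: join on id=10 -> build (id 10, depends_on=8, depth 2).
Iteration 3: join on id=8 -> parse (id 8, depends_on=4, depth 3).
Iteration 4: join on id=4 -> deploy (id 4, depends_on=2, depth 4).
Iteration 5: join on id=2 -> merge (id 2, depends_on=1, depth 5).
Iteration 6: join on id=1 -> lint (id 1, depends_on=NULL, depth 6).
Iteration 7: depends_on is NULL; no match; recursion stops.
SUM(depth) = 0 + 1 + 2 + 3 + 4 + 5 + 6 = 21.

21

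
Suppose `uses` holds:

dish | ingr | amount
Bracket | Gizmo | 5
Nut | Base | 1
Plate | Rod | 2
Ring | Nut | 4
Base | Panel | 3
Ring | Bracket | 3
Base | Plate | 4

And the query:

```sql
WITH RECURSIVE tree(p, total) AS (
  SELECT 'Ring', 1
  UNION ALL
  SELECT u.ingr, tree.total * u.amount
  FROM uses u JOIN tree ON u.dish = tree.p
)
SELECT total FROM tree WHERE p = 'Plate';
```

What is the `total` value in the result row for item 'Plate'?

Base: (Ring, total=1).
Iteration 1: components of {Ring} -> Bracket = 1*3 = 3, Nut = 1*4 = 4.
Iteration 2: components of {Bracket,Nut} -> Base = 4*1 = 4, Gizmo = 3*5 = 15.
Iteration 3: components of {Base,Gizmo} -> Panel = 4*3 = 12, Plate = 4*4 = 16.
Iteration 4: components of {Panel,Plate} -> Rod = 16*2 = 32.
Iteration 5: no further components; recursion stops.

16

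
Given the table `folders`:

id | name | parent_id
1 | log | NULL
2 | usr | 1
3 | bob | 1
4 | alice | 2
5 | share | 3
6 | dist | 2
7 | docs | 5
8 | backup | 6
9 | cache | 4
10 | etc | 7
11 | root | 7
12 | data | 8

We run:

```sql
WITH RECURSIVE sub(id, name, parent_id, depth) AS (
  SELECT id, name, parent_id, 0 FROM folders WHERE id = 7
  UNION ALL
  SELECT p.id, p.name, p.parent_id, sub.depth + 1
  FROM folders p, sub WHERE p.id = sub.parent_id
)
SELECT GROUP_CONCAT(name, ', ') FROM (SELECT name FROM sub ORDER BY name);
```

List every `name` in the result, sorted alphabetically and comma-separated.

Base: id=7 (docs), parent_id=5, depth 0.
Iteration 1: join on id=5 -> share (id 5, parent_id=3, depth 1).
Iteration 2: join on id=3 -> bob (id 3, parent_id=1, depth 2).
Iteration 3: join on id=1 -> log (id 1, parent_id=NULL, depth 3).
Iteration 4: parent_id is NULL; no match; recursion stops.

bob, docs, log, share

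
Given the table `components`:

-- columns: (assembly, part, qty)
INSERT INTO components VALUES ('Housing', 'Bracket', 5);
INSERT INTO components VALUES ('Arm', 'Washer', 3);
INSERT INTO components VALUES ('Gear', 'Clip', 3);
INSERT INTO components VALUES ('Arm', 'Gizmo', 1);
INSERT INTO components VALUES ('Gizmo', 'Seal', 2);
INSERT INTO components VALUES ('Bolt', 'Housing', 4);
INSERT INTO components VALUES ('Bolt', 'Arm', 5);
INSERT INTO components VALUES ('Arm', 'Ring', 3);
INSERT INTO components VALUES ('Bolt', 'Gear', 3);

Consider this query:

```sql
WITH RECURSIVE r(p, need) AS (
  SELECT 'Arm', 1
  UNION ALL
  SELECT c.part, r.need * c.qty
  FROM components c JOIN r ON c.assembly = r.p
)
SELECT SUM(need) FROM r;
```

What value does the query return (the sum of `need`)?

Base: (Arm, need=1).
Iteration 1: components of {Arm} -> Gizmo = 1*1 = 1, Ring = 1*3 = 3, Washer = 1*3 = 3.
Iteration 2: components of {Gizmo,Ring,Washer} -> Seal = 1*2 = 2.
Iteration 3: no further components; recursion stops.
SUM(need) = 1 + 3 + 1 + 3 + 2 = 10.

10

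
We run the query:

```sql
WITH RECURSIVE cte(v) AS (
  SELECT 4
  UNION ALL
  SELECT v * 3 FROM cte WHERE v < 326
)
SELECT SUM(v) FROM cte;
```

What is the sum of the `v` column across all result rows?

Base: v=4.
Iteration 1: 4 < 326 holds -> v = 4 * 3 = 12.
Iteration 2: 12 < 326 holds -> v = 12 * 3 = 36.
Iteration 3: 36 < 326 holds -> v = 36 * 3 = 108.
Iteration 4: 108 < 326 holds -> v = 108 * 3 = 324.
Iteration 5: 324 < 326 holds -> v = 324 * 3 = 972.
Iteration 6: 972 < 326 fails; recursion stops.
SUM(v) = 4 + 12 + 36 + 108 + 324 + 972 = 1456.

1456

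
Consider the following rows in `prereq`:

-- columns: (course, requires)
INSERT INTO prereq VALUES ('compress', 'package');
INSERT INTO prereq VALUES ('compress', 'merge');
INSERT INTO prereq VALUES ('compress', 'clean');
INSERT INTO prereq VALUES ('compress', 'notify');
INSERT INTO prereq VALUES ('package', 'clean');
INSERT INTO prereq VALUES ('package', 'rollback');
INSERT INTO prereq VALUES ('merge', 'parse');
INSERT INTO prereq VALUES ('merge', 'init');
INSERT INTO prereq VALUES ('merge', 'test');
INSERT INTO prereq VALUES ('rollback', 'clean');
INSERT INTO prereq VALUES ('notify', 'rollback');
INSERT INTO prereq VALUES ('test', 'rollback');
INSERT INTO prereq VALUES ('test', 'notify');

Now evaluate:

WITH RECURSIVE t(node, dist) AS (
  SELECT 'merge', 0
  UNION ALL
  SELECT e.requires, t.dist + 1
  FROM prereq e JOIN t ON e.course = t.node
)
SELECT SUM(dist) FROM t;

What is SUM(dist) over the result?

17

Base: (merge, dist=0).
Iteration 1: edges from {merge} -> (init, dist=1), (parse, dist=1), (test, dist=1).
Iteration 2: edges from {init,parse,test} -> (notify, dist=2), (rollback, dist=2).
Iteration 3: edges from {notify,rollback} -> (clean, dist=3), (rollback, dist=3).
Iteration 4: edges from {clean,rollback} -> (clean, dist=4).
Iteration 5: no outgoing edges from {clean}; recursion stops.
SUM(dist) = 0 + 1 + 1 + 1 + 2 + 2 + 3 + 3 + 4 = 17.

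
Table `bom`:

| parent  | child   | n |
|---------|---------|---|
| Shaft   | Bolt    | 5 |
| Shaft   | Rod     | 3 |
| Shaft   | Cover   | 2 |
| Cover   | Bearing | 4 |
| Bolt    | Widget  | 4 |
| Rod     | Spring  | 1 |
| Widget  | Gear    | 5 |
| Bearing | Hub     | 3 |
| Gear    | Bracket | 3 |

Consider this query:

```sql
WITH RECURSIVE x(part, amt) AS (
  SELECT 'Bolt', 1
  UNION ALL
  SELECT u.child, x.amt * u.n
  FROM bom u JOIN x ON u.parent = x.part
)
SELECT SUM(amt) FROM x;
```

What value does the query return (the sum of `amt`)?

Base: (Bolt, amt=1).
Iteration 1: components of {Bolt} -> Widget = 1*4 = 4.
Iteration 2: components of {Widget} -> Gear = 4*5 = 20.
Iteration 3: components of {Gear} -> Bracket = 20*3 = 60.
Iteration 4: no further components; recursion stops.
SUM(amt) = 1 + 4 + 20 + 60 = 85.

85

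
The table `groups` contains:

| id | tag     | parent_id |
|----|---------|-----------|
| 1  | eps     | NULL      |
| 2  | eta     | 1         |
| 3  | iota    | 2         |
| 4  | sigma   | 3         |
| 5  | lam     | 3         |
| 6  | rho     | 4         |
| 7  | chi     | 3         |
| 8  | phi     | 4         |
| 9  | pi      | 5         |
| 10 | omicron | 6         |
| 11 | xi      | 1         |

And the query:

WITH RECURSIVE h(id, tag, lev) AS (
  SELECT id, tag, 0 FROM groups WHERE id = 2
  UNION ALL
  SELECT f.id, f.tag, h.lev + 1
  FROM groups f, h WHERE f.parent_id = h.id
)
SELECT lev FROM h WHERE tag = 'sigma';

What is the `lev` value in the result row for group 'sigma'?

2

Base: id=2 (eta) at lev 0.
Iteration 1: rows with parent_id in {2} -> iota (id 3, lev 1).
Iteration 2: rows with parent_id in {3} -> sigma (id 4, lev 2), lam (id 5, lev 2), chi (id 7, lev 2).
Iteration 3: rows with parent_id in {4,5,7} -> rho (id 6, lev 3), phi (id 8, lev 3), pi (id 9, lev 3).
Iteration 4: rows with parent_id in {6,8,9} -> omicron (id 10, lev 4).
Iteration 5: no rows with parent_id in {10}; recursion stops.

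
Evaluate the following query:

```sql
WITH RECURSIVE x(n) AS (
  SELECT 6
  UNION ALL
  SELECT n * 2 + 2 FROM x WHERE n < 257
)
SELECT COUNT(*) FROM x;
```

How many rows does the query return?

7

Base: n=6.
Iteration 1: 6 < 257 holds -> n = 6 * 2 + 2 = 14.
Iteration 2: 14 < 257 holds -> n = 14 * 2 + 2 = 30.
Iteration 3: 30 < 257 holds -> n = 30 * 2 + 2 = 62.
Iteration 4: 62 < 257 holds -> n = 62 * 2 + 2 = 126.
Iteration 5: 126 < 257 holds -> n = 126 * 2 + 2 = 254.
Iteration 6: 254 < 257 holds -> n = 254 * 2 + 2 = 510.
Iteration 7: 510 < 257 fails; recursion stops.
Total rows emitted: 7.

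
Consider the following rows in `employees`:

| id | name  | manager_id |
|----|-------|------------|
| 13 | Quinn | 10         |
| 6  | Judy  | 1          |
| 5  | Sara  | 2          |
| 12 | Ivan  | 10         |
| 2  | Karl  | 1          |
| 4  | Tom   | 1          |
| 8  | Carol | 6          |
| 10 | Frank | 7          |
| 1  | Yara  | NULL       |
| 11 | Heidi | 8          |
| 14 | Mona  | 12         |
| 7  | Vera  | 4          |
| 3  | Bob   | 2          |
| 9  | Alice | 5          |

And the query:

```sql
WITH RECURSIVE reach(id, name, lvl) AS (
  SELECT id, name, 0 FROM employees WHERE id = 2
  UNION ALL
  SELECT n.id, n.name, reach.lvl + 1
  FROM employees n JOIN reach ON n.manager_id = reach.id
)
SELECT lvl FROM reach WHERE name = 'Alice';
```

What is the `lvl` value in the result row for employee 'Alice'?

2

Base: id=2 (Karl) at lvl 0.
Iteration 1: rows with manager_id in {2} -> Bob (id 3, lvl 1), Sara (id 5, lvl 1).
Iteration 2: rows with manager_id in {3,5} -> Alice (id 9, lvl 2).
Iteration 3: no rows with manager_id in {9}; recursion stops.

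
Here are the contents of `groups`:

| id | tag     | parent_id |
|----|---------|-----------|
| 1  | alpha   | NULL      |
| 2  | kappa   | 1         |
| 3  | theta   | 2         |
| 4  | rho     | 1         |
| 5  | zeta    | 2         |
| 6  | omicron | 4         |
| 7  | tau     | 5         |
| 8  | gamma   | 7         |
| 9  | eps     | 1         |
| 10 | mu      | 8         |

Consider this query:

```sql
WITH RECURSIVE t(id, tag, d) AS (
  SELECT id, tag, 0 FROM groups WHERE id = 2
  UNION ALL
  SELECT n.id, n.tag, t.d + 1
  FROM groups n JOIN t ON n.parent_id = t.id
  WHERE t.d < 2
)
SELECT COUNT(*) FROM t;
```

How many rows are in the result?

Base: id=2 (kappa) at d 0.
Iteration 1: rows with parent_id in {2} -> theta (id 3, d 1), zeta (id 5, d 1).
Iteration 2: rows with parent_id in {3,5} -> tau (id 7, d 2).
Iteration 3: d < 2 fails for all current rows; recursion stops.
Total rows emitted: 4.

4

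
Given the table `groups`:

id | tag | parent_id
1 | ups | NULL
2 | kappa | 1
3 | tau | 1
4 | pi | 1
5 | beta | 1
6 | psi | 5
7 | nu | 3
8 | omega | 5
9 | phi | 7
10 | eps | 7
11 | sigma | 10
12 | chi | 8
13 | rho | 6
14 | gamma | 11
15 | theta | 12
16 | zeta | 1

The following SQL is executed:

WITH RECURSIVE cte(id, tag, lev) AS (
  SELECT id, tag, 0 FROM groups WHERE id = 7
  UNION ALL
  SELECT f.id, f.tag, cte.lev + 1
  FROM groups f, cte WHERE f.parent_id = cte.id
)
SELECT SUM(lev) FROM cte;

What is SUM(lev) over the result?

7

Base: id=7 (nu) at lev 0.
Iteration 1: rows with parent_id in {7} -> phi (id 9, lev 1), eps (id 10, lev 1).
Iteration 2: rows with parent_id in {9,10} -> sigma (id 11, lev 2).
Iteration 3: rows with parent_id in {11} -> gamma (id 14, lev 3).
Iteration 4: no rows with parent_id in {14}; recursion stops.
SUM(lev) = 0 + 1 + 1 + 2 + 3 = 7.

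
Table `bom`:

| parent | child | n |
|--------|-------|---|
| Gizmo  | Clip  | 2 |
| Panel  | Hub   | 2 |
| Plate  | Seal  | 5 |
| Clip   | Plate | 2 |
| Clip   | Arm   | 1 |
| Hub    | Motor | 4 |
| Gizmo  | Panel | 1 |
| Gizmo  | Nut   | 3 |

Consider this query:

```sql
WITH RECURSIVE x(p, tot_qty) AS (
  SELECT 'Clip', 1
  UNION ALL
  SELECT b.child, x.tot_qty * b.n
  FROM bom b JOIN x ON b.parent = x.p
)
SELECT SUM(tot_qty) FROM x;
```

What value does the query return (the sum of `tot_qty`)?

Base: (Clip, tot_qty=1).
Iteration 1: components of {Clip} -> Arm = 1*1 = 1, Plate = 1*2 = 2.
Iteration 2: components of {Arm,Plate} -> Seal = 2*5 = 10.
Iteration 3: no further components; recursion stops.
SUM(tot_qty) = 1 + 2 + 1 + 10 = 14.

14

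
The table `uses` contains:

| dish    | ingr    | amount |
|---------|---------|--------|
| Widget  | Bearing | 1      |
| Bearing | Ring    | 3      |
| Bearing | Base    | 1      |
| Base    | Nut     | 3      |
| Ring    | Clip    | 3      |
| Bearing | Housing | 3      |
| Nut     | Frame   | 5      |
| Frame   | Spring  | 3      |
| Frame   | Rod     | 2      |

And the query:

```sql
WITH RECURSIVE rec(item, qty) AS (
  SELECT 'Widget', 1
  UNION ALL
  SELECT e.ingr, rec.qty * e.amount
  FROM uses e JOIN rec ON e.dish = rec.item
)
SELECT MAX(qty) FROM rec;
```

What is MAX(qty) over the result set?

45

Base: (Widget, qty=1).
Iteration 1: components of {Widget} -> Bearing = 1*1 = 1.
Iteration 2: components of {Bearing} -> Base = 1*1 = 1, Housing = 1*3 = 3, Ring = 1*3 = 3.
Iteration 3: components of {Base,Housing,Ring} -> Clip = 3*3 = 9, Nut = 1*3 = 3.
Iteration 4: components of {Clip,Nut} -> Frame = 3*5 = 15.
Iteration 5: components of {Frame} -> Rod = 15*2 = 30, Spring = 15*3 = 45.
Iteration 6: no further components; recursion stops.
qty values: 1, 1, 3, 1, 3, 9, 3, 15, 45, 30; the maximum is 45.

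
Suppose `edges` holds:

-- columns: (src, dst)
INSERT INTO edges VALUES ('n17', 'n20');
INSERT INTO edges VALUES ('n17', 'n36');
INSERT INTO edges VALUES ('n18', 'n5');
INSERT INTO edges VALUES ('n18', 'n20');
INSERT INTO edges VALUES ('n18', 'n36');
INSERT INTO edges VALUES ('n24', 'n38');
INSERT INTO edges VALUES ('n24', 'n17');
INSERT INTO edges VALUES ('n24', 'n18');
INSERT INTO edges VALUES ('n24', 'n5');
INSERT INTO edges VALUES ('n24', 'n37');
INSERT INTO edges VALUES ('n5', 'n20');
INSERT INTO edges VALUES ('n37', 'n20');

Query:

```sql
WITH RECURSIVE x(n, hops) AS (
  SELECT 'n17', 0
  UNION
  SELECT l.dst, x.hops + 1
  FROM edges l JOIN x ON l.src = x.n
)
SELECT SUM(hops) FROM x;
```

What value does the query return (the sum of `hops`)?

Base: (n17, hops=0).
Iteration 1: edges from {n17} -> (n20, hops=1), (n36, hops=1).
Iteration 2: no outgoing edges from {n20,n36}; recursion stops.
SUM(hops) = 0 + 1 + 1 = 2.

2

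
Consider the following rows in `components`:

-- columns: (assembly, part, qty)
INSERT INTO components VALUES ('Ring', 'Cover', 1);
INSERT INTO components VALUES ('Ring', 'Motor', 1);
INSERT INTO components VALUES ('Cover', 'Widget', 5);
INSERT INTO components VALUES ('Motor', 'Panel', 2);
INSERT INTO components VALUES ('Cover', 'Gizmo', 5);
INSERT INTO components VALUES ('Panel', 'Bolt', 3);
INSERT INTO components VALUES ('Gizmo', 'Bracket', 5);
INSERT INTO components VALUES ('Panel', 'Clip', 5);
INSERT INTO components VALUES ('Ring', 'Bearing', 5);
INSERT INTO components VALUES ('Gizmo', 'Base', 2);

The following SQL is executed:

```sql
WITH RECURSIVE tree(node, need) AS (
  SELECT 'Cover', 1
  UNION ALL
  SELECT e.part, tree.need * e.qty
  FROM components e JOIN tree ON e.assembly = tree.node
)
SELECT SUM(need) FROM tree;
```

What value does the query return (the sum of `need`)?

Base: (Cover, need=1).
Iteration 1: components of {Cover} -> Gizmo = 1*5 = 5, Widget = 1*5 = 5.
Iteration 2: components of {Gizmo,Widget} -> Base = 5*2 = 10, Bracket = 5*5 = 25.
Iteration 3: no further components; recursion stops.
SUM(need) = 1 + 5 + 5 + 25 + 10 = 46.

46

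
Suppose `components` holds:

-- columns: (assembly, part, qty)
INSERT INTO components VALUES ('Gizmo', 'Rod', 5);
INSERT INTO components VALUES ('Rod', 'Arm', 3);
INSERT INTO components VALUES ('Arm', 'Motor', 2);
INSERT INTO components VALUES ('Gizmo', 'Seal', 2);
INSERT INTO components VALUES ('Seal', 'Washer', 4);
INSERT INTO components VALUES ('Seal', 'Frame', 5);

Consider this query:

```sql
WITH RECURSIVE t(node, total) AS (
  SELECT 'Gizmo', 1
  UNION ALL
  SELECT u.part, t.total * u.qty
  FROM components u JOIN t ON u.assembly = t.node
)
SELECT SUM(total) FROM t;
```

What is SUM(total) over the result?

Base: (Gizmo, total=1).
Iteration 1: components of {Gizmo} -> Rod = 1*5 = 5, Seal = 1*2 = 2.
Iteration 2: components of {Rod,Seal} -> Arm = 5*3 = 15, Frame = 2*5 = 10, Washer = 2*4 = 8.
Iteration 3: components of {Arm,Frame,Washer} -> Motor = 15*2 = 30.
Iteration 4: no further components; recursion stops.
SUM(total) = 1 + 5 + 2 + 15 + 8 + 10 + 30 = 71.

71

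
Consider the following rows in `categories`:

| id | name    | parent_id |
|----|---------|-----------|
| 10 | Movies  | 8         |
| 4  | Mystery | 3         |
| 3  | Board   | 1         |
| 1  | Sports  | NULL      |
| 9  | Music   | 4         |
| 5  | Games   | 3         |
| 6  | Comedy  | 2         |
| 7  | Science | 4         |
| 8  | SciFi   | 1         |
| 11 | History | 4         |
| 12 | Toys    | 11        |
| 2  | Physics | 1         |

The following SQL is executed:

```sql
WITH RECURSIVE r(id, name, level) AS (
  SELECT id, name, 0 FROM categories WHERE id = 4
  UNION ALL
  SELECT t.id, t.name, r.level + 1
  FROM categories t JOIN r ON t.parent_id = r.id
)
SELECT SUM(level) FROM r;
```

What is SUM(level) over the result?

Base: id=4 (Mystery) at level 0.
Iteration 1: rows with parent_id in {4} -> Science (id 7, level 1), Music (id 9, level 1), History (id 11, level 1).
Iteration 2: rows with parent_id in {7,9,11} -> Toys (id 12, level 2).
Iteration 3: no rows with parent_id in {12}; recursion stops.
SUM(level) = 0 + 1 + 1 + 1 + 2 = 5.

5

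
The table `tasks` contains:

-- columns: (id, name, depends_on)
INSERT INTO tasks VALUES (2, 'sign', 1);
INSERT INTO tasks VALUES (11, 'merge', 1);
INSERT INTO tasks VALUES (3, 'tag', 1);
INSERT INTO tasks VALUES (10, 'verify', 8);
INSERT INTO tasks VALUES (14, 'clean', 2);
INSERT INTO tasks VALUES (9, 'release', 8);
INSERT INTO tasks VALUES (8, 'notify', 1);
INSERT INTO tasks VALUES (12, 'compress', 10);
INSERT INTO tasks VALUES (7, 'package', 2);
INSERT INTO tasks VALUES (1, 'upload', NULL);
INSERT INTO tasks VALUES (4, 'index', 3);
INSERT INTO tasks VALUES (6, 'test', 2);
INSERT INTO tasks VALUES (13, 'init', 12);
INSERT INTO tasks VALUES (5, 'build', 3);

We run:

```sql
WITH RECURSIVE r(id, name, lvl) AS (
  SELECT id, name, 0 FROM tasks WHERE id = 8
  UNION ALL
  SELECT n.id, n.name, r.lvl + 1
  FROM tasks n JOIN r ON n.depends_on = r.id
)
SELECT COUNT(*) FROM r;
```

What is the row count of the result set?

Base: id=8 (notify) at lvl 0.
Iteration 1: rows with depends_on in {8} -> release (id 9, lvl 1), verify (id 10, lvl 1).
Iteration 2: rows with depends_on in {9,10} -> compress (id 12, lvl 2).
Iteration 3: rows with depends_on in {12} -> init (id 13, lvl 3).
Iteration 4: no rows with depends_on in {13}; recursion stops.
Total rows emitted: 5.

5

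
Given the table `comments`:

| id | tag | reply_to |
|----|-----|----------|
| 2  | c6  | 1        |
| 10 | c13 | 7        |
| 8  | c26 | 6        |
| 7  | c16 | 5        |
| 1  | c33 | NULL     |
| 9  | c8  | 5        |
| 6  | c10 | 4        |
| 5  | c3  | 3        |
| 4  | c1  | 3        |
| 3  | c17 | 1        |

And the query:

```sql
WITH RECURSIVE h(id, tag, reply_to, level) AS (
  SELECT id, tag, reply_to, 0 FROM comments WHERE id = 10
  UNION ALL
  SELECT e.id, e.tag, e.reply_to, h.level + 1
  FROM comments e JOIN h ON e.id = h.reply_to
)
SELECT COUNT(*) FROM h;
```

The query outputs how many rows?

Base: id=10 (c13), reply_to=7, level 0.
Iteration 1: join on id=7 -> c16 (id 7, reply_to=5, level 1).
Iteration 2: join on id=5 -> c3 (id 5, reply_to=3, level 2).
Iteration 3: join on id=3 -> c17 (id 3, reply_to=1, level 3).
Iteration 4: join on id=1 -> c33 (id 1, reply_to=NULL, level 4).
Iteration 5: reply_to is NULL; no match; recursion stops.
Total rows emitted: 5.

5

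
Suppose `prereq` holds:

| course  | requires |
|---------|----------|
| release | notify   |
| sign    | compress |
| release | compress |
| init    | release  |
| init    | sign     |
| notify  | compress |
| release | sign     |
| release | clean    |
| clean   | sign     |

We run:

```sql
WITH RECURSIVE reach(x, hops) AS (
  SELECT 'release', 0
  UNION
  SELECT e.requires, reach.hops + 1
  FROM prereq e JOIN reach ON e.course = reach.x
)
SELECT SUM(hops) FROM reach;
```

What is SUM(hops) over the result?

11

Base: (release, hops=0).
Iteration 1: edges from {release} -> (clean, hops=1), (compress, hops=1), (notify, hops=1), (sign, hops=1).
Iteration 2: edges from {clean,compress,notify,sign} -> (compress, hops=2), (sign, hops=2). [UNION drops 1 duplicate row(s)]
Iteration 3: edges from {compress,sign} -> (compress, hops=3).
Iteration 4: no outgoing edges from {compress}; recursion stops.
SUM(hops) = 0 + 1 + 1 + 1 + 1 + 2 + 2 + 3 = 11.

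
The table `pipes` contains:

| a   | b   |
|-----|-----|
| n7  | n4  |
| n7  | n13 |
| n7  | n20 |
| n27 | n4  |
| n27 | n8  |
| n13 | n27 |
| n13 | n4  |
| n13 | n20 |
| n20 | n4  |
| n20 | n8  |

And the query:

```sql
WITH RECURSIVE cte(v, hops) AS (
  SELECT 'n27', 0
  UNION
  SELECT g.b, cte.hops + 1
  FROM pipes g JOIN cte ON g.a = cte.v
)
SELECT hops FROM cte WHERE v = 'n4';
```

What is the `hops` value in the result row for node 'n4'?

Base: (n27, hops=0).
Iteration 1: edges from {n27} -> (n4, hops=1), (n8, hops=1).
Iteration 2: no outgoing edges from {n4,n8}; recursion stops.

1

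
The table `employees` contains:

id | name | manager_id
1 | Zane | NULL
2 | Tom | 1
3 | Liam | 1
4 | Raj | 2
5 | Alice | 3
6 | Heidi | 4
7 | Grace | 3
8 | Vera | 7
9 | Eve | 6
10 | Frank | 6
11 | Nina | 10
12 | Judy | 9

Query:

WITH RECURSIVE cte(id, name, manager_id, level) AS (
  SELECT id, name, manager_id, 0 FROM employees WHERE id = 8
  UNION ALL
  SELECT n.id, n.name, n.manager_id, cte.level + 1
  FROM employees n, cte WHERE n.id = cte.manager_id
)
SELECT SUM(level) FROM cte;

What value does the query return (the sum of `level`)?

Base: id=8 (Vera), manager_id=7, level 0.
Iteration 1: join on id=7 -> Grace (id 7, manager_id=3, level 1).
Iteration 2: join on id=3 -> Liam (id 3, manager_id=1, level 2).
Iteration 3: join on id=1 -> Zane (id 1, manager_id=NULL, level 3).
Iteration 4: manager_id is NULL; no match; recursion stops.
SUM(level) = 0 + 1 + 2 + 3 = 6.

6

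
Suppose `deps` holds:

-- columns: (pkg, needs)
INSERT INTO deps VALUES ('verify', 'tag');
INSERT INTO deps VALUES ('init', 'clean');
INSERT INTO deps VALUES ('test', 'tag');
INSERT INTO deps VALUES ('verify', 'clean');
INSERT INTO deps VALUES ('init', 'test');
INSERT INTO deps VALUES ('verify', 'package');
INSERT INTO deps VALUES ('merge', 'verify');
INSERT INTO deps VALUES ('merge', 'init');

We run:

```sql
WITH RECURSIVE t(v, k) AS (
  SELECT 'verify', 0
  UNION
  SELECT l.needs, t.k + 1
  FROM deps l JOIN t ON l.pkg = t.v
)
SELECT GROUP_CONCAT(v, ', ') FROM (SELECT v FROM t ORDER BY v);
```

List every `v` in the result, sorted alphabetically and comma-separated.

clean, package, tag, verify

Base: (verify, k=0).
Iteration 1: edges from {verify} -> (clean, k=1), (package, k=1), (tag, k=1).
Iteration 2: no outgoing edges from {clean,package,tag}; recursion stops.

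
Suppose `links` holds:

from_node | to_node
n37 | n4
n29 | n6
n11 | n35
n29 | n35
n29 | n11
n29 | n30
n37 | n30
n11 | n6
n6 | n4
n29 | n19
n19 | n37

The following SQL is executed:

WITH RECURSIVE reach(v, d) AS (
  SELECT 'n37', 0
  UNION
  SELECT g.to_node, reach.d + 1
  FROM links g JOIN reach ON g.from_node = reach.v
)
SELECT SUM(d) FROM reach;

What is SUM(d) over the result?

Base: (n37, d=0).
Iteration 1: edges from {n37} -> (n30, d=1), (n4, d=1).
Iteration 2: no outgoing edges from {n30,n4}; recursion stops.
SUM(d) = 0 + 1 + 1 = 2.

2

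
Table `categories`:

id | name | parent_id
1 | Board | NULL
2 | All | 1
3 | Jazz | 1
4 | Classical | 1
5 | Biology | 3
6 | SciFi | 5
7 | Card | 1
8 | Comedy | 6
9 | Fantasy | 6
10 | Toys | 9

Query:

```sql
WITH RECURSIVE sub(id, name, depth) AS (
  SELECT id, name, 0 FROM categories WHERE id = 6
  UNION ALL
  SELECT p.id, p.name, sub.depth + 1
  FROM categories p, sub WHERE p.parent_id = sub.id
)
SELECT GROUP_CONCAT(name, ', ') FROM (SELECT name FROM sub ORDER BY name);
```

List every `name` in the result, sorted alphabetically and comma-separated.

Comedy, Fantasy, SciFi, Toys

Base: id=6 (SciFi) at depth 0.
Iteration 1: rows with parent_id in {6} -> Comedy (id 8, depth 1), Fantasy (id 9, depth 1).
Iteration 2: rows with parent_id in {8,9} -> Toys (id 10, depth 2).
Iteration 3: no rows with parent_id in {10}; recursion stops.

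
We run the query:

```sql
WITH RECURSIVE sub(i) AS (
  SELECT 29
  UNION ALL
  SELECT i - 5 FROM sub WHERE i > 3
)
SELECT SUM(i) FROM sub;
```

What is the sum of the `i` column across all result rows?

Base: i=29.
Iteration 1: 29 > 3 holds -> i = 29 - 5 = 24.
Iteration 2: 24 > 3 holds -> i = 24 - 5 = 19.
Iteration 3: 19 > 3 holds -> i = 19 - 5 = 14.
Iteration 4: 14 > 3 holds -> i = 14 - 5 = 9.
Iteration 5: 9 > 3 holds -> i = 9 - 5 = 4.
Iteration 6: 4 > 3 holds -> i = 4 - 5 = -1.
Iteration 7: -1 > 3 fails; recursion stops.
SUM(i) = 29 + 24 + 19 + 14 + 9 + 4 + -1 = 98.

98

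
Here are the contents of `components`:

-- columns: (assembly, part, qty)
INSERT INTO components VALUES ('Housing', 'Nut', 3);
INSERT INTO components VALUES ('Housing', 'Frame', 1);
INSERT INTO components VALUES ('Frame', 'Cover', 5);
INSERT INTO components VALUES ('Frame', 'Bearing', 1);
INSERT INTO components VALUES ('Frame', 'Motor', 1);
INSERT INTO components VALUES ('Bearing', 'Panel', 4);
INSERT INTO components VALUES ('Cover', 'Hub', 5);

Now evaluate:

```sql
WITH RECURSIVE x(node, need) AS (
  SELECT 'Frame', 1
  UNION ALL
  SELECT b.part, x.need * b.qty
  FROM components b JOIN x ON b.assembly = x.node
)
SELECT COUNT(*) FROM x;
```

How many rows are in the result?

6

Base: (Frame, need=1).
Iteration 1: components of {Frame} -> Bearing = 1*1 = 1, Cover = 1*5 = 5, Motor = 1*1 = 1.
Iteration 2: components of {Bearing,Cover,Motor} -> Hub = 5*5 = 25, Panel = 1*4 = 4.
Iteration 3: no further components; recursion stops.
Total rows emitted: 6.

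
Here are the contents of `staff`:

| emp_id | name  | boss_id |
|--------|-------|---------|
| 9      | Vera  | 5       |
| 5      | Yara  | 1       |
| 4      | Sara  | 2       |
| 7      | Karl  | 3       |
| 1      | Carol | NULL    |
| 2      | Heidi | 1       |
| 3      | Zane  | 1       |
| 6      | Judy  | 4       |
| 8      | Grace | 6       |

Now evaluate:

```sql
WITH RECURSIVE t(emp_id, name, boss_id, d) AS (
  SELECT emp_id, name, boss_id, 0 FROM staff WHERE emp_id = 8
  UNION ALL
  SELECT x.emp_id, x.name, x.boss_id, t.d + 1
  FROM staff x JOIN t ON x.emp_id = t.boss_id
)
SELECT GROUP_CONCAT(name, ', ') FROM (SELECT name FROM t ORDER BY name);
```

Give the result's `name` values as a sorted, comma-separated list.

Carol, Grace, Heidi, Judy, Sara

Base: emp_id=8 (Grace), boss_id=6, d 0.
Iteration 1: join on emp_id=6 -> Judy (id 6, boss_id=4, d 1).
Iteration 2: join on emp_id=4 -> Sara (id 4, boss_id=2, d 2).
Iteration 3: join on emp_id=2 -> Heidi (id 2, boss_id=1, d 3).
Iteration 4: join on emp_id=1 -> Carol (id 1, boss_id=NULL, d 4).
Iteration 5: boss_id is NULL; no match; recursion stops.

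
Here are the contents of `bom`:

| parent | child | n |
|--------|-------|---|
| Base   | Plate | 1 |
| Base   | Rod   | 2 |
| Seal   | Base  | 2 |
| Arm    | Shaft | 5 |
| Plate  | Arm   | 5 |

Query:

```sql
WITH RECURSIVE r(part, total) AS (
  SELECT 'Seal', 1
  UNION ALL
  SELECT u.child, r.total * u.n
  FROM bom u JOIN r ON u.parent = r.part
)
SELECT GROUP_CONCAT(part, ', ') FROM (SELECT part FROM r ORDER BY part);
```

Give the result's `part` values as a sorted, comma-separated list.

Arm, Base, Plate, Rod, Seal, Shaft

Base: (Seal, total=1).
Iteration 1: components of {Seal} -> Base = 1*2 = 2.
Iteration 2: components of {Base} -> Plate = 2*1 = 2, Rod = 2*2 = 4.
Iteration 3: components of {Plate,Rod} -> Arm = 2*5 = 10.
Iteration 4: components of {Arm} -> Shaft = 10*5 = 50.
Iteration 5: no further components; recursion stops.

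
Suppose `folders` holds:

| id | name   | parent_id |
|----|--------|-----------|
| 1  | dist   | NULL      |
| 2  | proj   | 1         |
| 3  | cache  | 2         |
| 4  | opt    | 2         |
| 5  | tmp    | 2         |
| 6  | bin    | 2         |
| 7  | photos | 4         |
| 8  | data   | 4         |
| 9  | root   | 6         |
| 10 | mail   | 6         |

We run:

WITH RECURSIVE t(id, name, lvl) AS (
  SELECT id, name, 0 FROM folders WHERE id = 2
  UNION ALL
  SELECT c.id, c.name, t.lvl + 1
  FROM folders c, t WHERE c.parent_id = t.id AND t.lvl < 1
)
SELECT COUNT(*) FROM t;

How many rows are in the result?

5

Base: id=2 (proj) at lvl 0.
Iteration 1: rows with parent_id in {2} -> cache (id 3, lvl 1), opt (id 4, lvl 1), tmp (id 5, lvl 1), bin (id 6, lvl 1).
Iteration 2: lvl < 1 fails for all current rows; recursion stops.
Total rows emitted: 5.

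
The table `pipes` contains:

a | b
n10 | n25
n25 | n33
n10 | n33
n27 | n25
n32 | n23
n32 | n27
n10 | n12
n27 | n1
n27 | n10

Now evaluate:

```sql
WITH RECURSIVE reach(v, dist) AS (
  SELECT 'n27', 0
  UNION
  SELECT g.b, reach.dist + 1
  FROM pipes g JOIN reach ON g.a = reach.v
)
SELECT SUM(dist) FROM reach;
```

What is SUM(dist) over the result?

Base: (n27, dist=0).
Iteration 1: edges from {n27} -> (n1, dist=1), (n10, dist=1), (n25, dist=1).
Iteration 2: edges from {n1,n10,n25} -> (n12, dist=2), (n25, dist=2), (n33, dist=2). [UNION drops 1 duplicate row(s)]
Iteration 3: edges from {n12,n25,n33} -> (n33, dist=3).
Iteration 4: no outgoing edges from {n33}; recursion stops.
SUM(dist) = 0 + 1 + 1 + 1 + 2 + 2 + 2 + 3 = 12.

12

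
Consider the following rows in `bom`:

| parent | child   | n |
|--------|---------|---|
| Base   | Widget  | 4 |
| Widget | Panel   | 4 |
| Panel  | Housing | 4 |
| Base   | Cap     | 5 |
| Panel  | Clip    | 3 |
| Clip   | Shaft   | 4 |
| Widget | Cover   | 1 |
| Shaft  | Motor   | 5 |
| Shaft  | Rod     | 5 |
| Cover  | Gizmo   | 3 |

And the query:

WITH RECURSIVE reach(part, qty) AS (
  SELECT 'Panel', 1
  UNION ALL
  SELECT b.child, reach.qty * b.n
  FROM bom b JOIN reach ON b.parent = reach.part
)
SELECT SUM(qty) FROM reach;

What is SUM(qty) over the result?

Base: (Panel, qty=1).
Iteration 1: components of {Panel} -> Clip = 1*3 = 3, Housing = 1*4 = 4.
Iteration 2: components of {Clip,Housing} -> Shaft = 3*4 = 12.
Iteration 3: components of {Shaft} -> Motor = 12*5 = 60, Rod = 12*5 = 60.
Iteration 4: no further components; recursion stops.
SUM(qty) = 1 + 4 + 3 + 12 + 60 + 60 = 140.

140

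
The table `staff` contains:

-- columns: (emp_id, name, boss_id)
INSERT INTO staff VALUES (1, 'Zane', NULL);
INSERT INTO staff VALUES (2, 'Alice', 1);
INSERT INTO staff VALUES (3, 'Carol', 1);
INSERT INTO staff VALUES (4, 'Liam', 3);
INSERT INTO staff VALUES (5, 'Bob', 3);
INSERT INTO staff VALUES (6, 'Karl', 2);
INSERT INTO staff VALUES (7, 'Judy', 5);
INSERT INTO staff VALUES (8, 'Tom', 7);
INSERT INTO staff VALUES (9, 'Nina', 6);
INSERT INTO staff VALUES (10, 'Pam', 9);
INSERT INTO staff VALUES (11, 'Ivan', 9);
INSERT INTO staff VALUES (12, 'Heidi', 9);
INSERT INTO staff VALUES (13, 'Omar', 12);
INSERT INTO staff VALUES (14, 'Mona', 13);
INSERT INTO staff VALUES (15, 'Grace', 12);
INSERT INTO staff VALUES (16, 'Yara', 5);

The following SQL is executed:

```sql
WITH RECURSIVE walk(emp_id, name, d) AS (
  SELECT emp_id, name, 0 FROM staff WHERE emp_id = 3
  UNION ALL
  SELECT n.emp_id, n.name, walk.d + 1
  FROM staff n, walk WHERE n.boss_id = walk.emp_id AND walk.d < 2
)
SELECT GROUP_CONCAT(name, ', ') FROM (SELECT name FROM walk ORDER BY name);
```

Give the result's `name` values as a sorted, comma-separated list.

Base: emp_id=3 (Carol) at d 0.
Iteration 1: rows with boss_id in {3} -> Liam (id 4, d 1), Bob (id 5, d 1).
Iteration 2: rows with boss_id in {4,5} -> Judy (id 7, d 2), Yara (id 16, d 2).
Iteration 3: d < 2 fails for all current rows; recursion stops.

Bob, Carol, Judy, Liam, Yara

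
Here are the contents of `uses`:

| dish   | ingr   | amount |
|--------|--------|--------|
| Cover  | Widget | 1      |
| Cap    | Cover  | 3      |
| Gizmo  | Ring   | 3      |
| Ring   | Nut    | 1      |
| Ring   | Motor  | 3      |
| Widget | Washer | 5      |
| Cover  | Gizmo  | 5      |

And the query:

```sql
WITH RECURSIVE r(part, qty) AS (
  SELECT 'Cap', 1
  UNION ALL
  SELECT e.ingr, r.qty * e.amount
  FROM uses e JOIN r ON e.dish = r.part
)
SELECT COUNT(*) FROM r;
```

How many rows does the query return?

Base: (Cap, qty=1).
Iteration 1: components of {Cap} -> Cover = 1*3 = 3.
Iteration 2: components of {Cover} -> Gizmo = 3*5 = 15, Widget = 3*1 = 3.
Iteration 3: components of {Gizmo,Widget} -> Ring = 15*3 = 45, Washer = 3*5 = 15.
Iteration 4: components of {Ring,Washer} -> Motor = 45*3 = 135, Nut = 45*1 = 45.
Iteration 5: no further components; recursion stops.
Total rows emitted: 8.

8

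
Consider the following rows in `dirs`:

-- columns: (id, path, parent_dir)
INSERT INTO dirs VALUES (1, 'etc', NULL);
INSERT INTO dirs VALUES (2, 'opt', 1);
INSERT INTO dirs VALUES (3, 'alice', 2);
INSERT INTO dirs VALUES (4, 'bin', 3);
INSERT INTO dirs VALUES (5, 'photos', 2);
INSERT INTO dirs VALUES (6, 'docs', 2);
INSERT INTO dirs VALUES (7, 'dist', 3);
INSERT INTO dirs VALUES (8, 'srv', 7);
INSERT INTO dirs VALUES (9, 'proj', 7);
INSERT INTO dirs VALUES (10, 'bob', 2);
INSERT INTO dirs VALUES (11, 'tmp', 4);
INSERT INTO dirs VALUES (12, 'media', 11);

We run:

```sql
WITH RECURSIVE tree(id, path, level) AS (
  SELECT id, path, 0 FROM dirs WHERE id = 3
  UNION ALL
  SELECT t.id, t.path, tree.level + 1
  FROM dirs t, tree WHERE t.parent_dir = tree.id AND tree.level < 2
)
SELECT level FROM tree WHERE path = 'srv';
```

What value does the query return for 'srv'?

2

Base: id=3 (alice) at level 0.
Iteration 1: rows with parent_dir in {3} -> bin (id 4, level 1), dist (id 7, level 1).
Iteration 2: rows with parent_dir in {4,7} -> srv (id 8, level 2), proj (id 9, level 2), tmp (id 11, level 2).
Iteration 3: level < 2 fails for all current rows; recursion stops.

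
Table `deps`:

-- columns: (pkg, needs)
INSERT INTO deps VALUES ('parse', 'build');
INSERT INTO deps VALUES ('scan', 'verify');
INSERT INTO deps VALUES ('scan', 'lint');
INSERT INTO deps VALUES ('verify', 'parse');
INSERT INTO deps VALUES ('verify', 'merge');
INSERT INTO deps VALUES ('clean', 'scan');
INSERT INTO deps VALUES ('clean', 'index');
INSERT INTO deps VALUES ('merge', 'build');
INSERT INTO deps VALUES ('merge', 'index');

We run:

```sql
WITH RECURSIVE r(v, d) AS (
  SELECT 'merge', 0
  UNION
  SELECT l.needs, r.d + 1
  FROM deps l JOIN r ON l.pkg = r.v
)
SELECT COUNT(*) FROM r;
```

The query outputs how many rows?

3

Base: (merge, d=0).
Iteration 1: edges from {merge} -> (build, d=1), (index, d=1).
Iteration 2: no outgoing edges from {build,index}; recursion stops.
Total rows emitted: 3.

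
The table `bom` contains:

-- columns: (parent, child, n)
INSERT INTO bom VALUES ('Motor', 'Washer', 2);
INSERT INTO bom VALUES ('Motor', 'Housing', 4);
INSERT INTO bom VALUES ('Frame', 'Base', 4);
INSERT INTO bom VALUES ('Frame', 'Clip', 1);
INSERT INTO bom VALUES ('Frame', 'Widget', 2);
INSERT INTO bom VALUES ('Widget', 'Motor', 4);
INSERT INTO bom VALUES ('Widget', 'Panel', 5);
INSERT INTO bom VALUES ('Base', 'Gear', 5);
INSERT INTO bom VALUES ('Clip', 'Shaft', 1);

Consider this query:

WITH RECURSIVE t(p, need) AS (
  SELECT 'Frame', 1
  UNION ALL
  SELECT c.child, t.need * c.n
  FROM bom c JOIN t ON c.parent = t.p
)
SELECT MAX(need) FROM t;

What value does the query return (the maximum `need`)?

32

Base: (Frame, need=1).
Iteration 1: components of {Frame} -> Base = 1*4 = 4, Clip = 1*1 = 1, Widget = 1*2 = 2.
Iteration 2: components of {Base,Clip,Widget} -> Gear = 4*5 = 20, Motor = 2*4 = 8, Panel = 2*5 = 10, Shaft = 1*1 = 1.
Iteration 3: components of {Gear,Motor,Panel,Shaft} -> Housing = 8*4 = 32, Washer = 8*2 = 16.
Iteration 4: no further components; recursion stops.
need values: 1, 2, 4, 1, 10, 8, 20, 1, 16, 32; the maximum is 32.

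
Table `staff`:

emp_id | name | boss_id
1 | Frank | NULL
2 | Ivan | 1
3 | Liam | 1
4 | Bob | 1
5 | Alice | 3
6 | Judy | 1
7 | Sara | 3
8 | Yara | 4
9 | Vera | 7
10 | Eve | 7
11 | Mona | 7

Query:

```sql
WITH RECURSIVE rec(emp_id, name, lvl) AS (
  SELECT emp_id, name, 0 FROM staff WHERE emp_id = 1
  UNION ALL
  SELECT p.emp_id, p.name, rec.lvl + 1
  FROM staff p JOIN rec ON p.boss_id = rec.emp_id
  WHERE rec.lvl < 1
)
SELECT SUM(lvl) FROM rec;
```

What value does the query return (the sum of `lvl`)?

4

Base: emp_id=1 (Frank) at lvl 0.
Iteration 1: rows with boss_id in {1} -> Ivan (id 2, lvl 1), Liam (id 3, lvl 1), Bob (id 4, lvl 1), Judy (id 6, lvl 1).
Iteration 2: lvl < 1 fails for all current rows; recursion stops.
SUM(lvl) = 0 + 1 + 1 + 1 + 1 = 4.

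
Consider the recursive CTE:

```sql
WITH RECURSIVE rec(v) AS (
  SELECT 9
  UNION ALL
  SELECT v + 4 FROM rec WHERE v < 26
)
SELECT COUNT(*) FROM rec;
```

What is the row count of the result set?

6

Base: v=9.
Iteration 1: 9 < 26 holds -> v = 9 + 4 = 13.
Iteration 2: 13 < 26 holds -> v = 13 + 4 = 17.
Iteration 3: 17 < 26 holds -> v = 17 + 4 = 21.
Iteration 4: 21 < 26 holds -> v = 21 + 4 = 25.
Iteration 5: 25 < 26 holds -> v = 25 + 4 = 29.
Iteration 6: 29 < 26 fails; recursion stops.
Total rows emitted: 6.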